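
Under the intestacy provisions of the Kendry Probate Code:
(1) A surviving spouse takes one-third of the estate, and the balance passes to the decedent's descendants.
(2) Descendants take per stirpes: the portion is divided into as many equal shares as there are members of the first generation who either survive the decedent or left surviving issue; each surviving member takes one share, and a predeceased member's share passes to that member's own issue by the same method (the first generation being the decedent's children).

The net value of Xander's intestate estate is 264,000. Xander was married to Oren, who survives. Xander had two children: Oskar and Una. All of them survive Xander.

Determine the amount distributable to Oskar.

Oskar receives 88,000.

Oren takes one-third of 264,000 = 88,000. The remaining 176,000 passes to the descendants.
The descendants' portion (176,000) is divided into 2 shares of 88,000: Oskar and Una each take 88,000.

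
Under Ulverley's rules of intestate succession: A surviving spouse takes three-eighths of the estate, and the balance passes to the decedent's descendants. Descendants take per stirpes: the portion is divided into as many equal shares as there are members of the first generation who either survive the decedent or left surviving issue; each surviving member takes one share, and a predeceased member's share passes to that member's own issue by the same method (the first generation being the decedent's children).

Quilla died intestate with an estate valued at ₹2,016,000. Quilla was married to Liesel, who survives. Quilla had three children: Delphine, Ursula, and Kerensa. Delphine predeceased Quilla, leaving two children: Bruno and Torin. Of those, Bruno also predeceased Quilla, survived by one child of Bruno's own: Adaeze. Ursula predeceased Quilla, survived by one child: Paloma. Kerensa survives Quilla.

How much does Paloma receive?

Liesel takes three-eighths of ₹2,016,000 = ₹756,000. The remaining ₹1,260,000 passes to the descendants.
The descendants' portion (₹1,260,000) is divided into 3 shares of ₹420,000: Kerensa takes ₹420,000; Delphine's ₹420,000 share passes to Delphine's issue; Ursula's ₹420,000 share passes to Ursula's issue.
Delphine's share (₹420,000) is divided into 2 shares of ₹210,000: Torin takes ₹210,000; Bruno's ₹210,000 share passes to Bruno's issue.
Bruno's share (₹210,000) passes entirely to Adaeze.
Ursula's share (₹420,000) passes entirely to Paloma.

Paloma receives ₹420,000.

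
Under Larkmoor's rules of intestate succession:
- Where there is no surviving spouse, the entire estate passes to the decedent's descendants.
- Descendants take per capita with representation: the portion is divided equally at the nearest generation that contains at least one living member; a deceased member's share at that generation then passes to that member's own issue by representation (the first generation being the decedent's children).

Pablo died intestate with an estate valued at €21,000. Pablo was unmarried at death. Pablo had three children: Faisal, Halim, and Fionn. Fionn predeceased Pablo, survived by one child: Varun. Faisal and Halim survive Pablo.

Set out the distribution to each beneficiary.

Faisal: €7,000; Halim: €7,000; Varun: €7,000

The entire €21,000 passes to the descendants.
That amount (€21,000) is divided into 3 shares of €7,000: Faisal and Halim each take €7,000; Fionn's €7,000 share passes to Fionn's issue.
Fionn's share (€7,000) passes entirely to Varun.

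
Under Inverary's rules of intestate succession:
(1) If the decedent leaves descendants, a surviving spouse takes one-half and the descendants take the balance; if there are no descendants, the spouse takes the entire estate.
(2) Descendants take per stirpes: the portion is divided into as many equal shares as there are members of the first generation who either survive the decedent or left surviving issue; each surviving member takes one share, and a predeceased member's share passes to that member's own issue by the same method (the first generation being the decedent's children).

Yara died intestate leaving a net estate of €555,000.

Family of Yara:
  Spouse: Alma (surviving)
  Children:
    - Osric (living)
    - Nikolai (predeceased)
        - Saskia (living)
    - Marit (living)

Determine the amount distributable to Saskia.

Alma takes one-half of €555,000 = €277,500. The remaining €277,500 passes to the descendants.
The descendants' portion (€277,500) is divided into 3 shares of €92,500: Osric and Marit each take €92,500; Nikolai's €92,500 share passes to Nikolai's issue.
Nikolai's share (€92,500) passes entirely to Saskia.

Saskia receives €92,500.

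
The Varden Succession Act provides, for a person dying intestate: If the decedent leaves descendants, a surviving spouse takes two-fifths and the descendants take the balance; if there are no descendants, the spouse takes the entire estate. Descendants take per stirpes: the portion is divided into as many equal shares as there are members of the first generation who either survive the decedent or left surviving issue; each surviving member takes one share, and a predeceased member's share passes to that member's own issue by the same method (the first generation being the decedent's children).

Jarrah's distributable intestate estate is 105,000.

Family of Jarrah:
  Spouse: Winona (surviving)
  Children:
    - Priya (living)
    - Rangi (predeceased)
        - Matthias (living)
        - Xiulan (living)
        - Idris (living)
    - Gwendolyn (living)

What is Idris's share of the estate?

Winona takes two-fifths of 105,000 = 42,000. The remaining 63,000 passes to the descendants.
The descendants' portion (63,000) is divided into 3 shares of 21,000: Priya and Gwendolyn each take 21,000; Rangi's 21,000 share passes to Rangi's issue.
Rangi's share (21,000) is divided into 3 shares of 7,000: Matthias, Xiulan, and Idris each take 7,000.

Idris receives 7,000.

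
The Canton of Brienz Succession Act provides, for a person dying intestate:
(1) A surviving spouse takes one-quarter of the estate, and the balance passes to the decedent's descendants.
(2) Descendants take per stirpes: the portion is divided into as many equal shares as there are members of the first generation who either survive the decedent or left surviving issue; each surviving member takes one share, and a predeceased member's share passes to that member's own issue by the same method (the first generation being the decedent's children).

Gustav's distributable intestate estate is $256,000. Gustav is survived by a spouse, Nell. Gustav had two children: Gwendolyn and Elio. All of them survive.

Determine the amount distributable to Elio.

Nell takes one-quarter of $256,000 = $64,000. The remaining $192,000 passes to the descendants.
The descendants' portion ($192,000) is divided into 2 shares of $96,000: Gwendolyn and Elio each take $96,000.

Elio receives $96,000.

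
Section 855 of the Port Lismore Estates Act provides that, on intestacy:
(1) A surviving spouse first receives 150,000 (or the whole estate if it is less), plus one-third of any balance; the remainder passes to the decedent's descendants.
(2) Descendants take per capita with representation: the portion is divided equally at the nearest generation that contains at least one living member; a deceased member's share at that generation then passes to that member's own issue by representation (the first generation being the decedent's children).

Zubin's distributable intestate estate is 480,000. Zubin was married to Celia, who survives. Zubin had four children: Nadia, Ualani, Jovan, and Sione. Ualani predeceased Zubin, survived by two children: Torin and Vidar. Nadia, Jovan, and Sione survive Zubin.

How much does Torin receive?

Torin receives 27,500.

Celia first takes 150,000, leaving a balance of 330,000. Celia then takes one-third of the balance (110,000), for a total of 260,000. The remaining 220,000 passes to the descendants.
The descendants' portion (220,000) is divided into 4 shares of 55,000: Nadia, Jovan, and Sione each take 55,000; Ualani's 55,000 share passes to Ualani's issue.
Ualani's share (55,000) is divided into 2 shares of 27,500: Torin and Vidar each take 27,500.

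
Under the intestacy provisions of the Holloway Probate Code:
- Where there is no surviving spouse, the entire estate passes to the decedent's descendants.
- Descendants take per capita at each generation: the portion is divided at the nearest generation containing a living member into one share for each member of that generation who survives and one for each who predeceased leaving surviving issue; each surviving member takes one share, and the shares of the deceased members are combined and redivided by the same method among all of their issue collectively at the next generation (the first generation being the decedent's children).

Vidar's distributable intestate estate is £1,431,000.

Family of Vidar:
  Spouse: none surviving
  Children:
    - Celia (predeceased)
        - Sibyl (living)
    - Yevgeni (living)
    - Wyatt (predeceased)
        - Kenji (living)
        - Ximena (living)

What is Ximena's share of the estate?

Ximena receives £318,000.

The entire £1,431,000 passes to the descendants.
That amount (£1,431,000) is divided at the children's generation into 3 shares of £477,000. Yevgeni takes £477,000. The 2 shares of the deceased (Celia and Wyatt) are combined into a pool of £954,000.
That pool (£954,000) is divided at the grandchildren's generation equally among Sibyl, Kenji, and Ximena: £318,000 each.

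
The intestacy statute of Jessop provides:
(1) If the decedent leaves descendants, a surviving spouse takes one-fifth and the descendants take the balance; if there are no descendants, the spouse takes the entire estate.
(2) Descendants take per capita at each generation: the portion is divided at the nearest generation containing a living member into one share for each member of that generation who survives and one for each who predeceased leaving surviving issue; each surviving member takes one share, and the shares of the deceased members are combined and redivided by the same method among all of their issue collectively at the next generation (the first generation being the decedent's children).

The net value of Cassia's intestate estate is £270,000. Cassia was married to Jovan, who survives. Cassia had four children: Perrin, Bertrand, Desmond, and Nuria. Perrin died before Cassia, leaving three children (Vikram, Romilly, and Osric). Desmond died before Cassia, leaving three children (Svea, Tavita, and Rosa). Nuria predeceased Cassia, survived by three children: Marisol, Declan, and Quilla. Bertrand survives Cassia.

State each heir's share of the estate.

Jovan takes one-fifth of £270,000 = £54,000. The remaining £216,000 passes to the descendants.
The descendants' portion (£216,000) is divided at the children's generation into 4 shares of £54,000. Bertrand takes £54,000. The 3 shares of the deceased (Perrin, Desmond, and Nuria) are combined into a pool of £162,000.
That pool (£162,000) is divided at the grandchildren's generation equally among Vikram, Romilly, Osric, Svea, Tavita, Rosa, Marisol, Declan, and Quilla: £18,000 each.

Jovan: £54,000; Vikram: £18,000; Romilly: £18,000; Osric: £18,000; Bertrand: £54,000; Svea: £18,000; Tavita: £18,000; Rosa: £18,000; Marisol: £18,000; Declan: £18,000; Quilla: £18,000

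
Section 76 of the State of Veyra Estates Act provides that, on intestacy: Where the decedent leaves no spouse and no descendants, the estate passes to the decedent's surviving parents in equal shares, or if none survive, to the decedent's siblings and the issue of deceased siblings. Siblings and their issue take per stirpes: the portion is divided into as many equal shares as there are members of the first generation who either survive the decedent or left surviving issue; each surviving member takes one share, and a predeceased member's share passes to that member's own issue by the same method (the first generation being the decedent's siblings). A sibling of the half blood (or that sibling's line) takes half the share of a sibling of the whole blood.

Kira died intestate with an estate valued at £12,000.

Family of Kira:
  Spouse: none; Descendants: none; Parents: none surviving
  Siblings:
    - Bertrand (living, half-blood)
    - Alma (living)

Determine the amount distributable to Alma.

The entire £12,000 passes to the siblings and their issue.
Counting each half-blood sibling's line as half a unit, there are 3/2 units in £12,000, so one unit is £8,000. Whole-blood lines (Alma) take £8,000 each; half-blood lines (Bertrand) take £4,000 each.

Alma receives £8,000.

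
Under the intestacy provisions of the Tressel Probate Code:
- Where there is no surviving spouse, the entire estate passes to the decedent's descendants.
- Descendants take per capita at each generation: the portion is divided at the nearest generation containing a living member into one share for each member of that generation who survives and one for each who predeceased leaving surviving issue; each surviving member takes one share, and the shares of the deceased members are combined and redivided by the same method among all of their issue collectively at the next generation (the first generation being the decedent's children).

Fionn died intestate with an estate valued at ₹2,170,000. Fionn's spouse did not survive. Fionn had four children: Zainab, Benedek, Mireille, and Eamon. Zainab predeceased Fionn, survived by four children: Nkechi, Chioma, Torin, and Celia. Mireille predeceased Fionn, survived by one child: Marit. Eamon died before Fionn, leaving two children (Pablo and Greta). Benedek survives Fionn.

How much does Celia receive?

Celia receives ₹232,500.

The entire ₹2,170,000 passes to the descendants.
That amount (₹2,170,000) is divided at the children's generation into 4 shares of ₹542,500. Benedek takes ₹542,500. The 3 shares of the deceased (Zainab, Mireille, and Eamon) are combined into a pool of ₹1,627,500.
That pool (₹1,627,500) is divided at the grandchildren's generation equally among Nkechi, Chioma, Torin, Celia, Marit, Pablo, and Greta: ₹232,500 each.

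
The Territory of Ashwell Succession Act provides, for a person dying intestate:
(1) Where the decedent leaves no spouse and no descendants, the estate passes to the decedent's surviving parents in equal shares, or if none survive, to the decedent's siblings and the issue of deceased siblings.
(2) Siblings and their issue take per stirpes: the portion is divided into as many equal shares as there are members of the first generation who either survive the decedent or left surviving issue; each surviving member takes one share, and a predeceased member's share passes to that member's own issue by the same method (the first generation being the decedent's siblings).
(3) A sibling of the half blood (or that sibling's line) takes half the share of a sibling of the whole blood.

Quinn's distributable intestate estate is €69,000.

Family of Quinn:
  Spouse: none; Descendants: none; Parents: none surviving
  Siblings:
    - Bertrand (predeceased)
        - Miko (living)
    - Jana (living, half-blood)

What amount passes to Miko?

Miko receives €46,000.

The entire €69,000 passes to the siblings and their issue.
Counting each half-blood sibling's line as half a unit, there are 3/2 units in €69,000, so one unit is €46,000. Whole-blood lines (Bertrand) take €46,000 each; half-blood lines (Jana) take €23,000 each.
Bertrand's share (€46,000) passes entirely to Miko.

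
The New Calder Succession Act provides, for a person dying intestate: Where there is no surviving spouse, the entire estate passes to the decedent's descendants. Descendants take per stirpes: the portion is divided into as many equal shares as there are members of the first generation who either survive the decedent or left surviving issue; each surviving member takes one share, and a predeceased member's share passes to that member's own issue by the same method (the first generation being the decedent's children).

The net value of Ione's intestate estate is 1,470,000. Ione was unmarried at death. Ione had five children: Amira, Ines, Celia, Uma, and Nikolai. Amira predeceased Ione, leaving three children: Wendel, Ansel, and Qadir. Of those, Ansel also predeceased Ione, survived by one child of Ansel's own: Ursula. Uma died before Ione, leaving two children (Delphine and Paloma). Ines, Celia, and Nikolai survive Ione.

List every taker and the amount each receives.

Wendel: 98,000; Ursula: 98,000; Qadir: 98,000; Ines: 294,000; Celia: 294,000; Delphine: 147,000; Paloma: 147,000; Nikolai: 294,000

The entire 1,470,000 passes to the descendants.
That amount (1,470,000) is divided into 5 shares of 294,000: Ines, Celia, and Nikolai each take 294,000; Amira's 294,000 share passes to Amira's issue; Uma's 294,000 share passes to Uma's issue.
Amira's share (294,000) is divided into 3 shares of 98,000: Wendel and Qadir each take 98,000; Ansel's 98,000 share passes to Ansel's issue.
Ansel's share (98,000) passes entirely to Ursula.
Uma's share (294,000) is divided into 2 shares of 147,000: Delphine and Paloma each take 147,000.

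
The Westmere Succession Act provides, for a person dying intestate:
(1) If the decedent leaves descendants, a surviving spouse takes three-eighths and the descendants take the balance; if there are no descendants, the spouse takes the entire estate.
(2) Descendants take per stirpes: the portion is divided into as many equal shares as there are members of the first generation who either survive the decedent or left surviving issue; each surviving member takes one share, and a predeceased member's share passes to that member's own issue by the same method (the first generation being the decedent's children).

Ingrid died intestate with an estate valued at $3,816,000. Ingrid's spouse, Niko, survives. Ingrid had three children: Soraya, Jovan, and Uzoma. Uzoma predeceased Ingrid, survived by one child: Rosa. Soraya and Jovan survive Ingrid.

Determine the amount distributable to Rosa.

Niko takes three-eighths of $3,816,000 = $1,431,000. The remaining $2,385,000 passes to the descendants.
The descendants' portion ($2,385,000) is divided into 3 shares of $795,000: Soraya and Jovan each take $795,000; Uzoma's $795,000 share passes to Uzoma's issue.
Uzoma's share ($795,000) passes entirely to Rosa.

Rosa receives $795,000.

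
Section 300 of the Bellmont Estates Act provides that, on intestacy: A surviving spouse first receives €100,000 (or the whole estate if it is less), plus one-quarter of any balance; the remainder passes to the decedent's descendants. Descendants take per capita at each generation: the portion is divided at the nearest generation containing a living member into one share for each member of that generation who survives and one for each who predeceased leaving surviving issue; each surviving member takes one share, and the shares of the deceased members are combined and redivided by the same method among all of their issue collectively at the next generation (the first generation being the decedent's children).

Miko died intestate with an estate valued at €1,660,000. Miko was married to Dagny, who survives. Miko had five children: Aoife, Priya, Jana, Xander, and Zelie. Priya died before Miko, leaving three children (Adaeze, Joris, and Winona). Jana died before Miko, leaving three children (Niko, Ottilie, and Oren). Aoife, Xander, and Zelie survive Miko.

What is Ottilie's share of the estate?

Ottilie receives €78,000.

Dagny first takes €100,000, leaving a balance of €1,560,000. Dagny then takes one-quarter of the balance (€390,000), for a total of €490,000. The remaining €1,170,000 passes to the descendants.
The descendants' portion (€1,170,000) is divided at the children's generation into 5 shares of €234,000. Aoife, Xander, and Zelie each take €234,000. The 2 shares of the deceased (Priya and Jana) are combined into a pool of €468,000.
That pool (€468,000) is divided at the grandchildren's generation equally among Adaeze, Joris, Winona, Niko, Ottilie, and Oren: €78,000 each.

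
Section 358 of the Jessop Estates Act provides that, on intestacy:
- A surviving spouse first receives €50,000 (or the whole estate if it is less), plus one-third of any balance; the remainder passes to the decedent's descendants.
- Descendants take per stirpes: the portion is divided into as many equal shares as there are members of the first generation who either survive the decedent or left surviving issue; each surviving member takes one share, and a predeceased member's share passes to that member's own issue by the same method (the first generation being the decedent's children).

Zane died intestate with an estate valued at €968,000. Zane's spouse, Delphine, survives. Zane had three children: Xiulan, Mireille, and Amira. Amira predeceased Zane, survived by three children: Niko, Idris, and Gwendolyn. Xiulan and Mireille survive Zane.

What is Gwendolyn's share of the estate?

Gwendolyn receives €68,000.

Delphine first takes €50,000, leaving a balance of €918,000. Delphine then takes one-third of the balance (€306,000), for a total of €356,000. The remaining €612,000 passes to the descendants.
The descendants' portion (€612,000) is divided into 3 shares of €204,000: Xiulan and Mireille each take €204,000; Amira's €204,000 share passes to Amira's issue.
Amira's share (€204,000) is divided into 3 shares of €68,000: Niko, Idris, and Gwendolyn each take €68,000.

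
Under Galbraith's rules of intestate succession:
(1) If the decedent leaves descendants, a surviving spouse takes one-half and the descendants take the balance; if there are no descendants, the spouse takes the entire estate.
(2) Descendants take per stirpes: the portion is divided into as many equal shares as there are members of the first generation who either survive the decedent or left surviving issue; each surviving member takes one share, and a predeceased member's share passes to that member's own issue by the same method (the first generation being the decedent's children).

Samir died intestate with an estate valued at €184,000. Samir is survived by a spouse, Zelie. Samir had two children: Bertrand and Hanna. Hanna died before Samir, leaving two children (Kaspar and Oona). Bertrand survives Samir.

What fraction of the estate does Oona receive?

Zelie takes one-half of €184,000 = €92,000. The remaining €92,000 passes to the descendants.
The descendants' portion (€92,000) is divided into 2 shares of €46,000: Bertrand takes €46,000; Hanna's €46,000 share passes to Hanna's issue.
Hanna's share (€46,000) is divided into 2 shares of €23,000: Kaspar and Oona each take €23,000.

Oona receives 1/8 of the estate.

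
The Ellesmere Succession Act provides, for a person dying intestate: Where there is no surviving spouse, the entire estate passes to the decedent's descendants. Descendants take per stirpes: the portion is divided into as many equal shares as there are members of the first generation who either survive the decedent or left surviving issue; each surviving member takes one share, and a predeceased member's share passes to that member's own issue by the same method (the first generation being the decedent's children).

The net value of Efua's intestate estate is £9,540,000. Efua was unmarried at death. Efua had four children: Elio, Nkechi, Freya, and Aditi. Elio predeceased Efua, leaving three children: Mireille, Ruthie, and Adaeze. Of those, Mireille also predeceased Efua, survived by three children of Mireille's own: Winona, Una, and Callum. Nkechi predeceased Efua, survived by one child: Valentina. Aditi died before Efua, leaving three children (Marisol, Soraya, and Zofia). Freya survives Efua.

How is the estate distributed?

The entire £9,540,000 passes to the descendants.
That amount (£9,540,000) is divided into 4 shares of £2,385,000: Freya takes £2,385,000; Elio's £2,385,000 share passes to Elio's issue; Nkechi's £2,385,000 share passes to Nkechi's issue; Aditi's £2,385,000 share passes to Aditi's issue.
Elio's share (£2,385,000) is divided into 3 shares of £795,000: Ruthie and Adaeze each take £795,000; Mireille's £795,000 share passes to Mireille's issue.
Mireille's share (£795,000) is divided into 3 shares of £265,000: Winona, Una, and Callum each take £265,000.
Nkechi's share (£2,385,000) passes entirely to Valentina.
Aditi's share (£2,385,000) is divided into 3 shares of £795,000: Marisol, Soraya, and Zofia each take £795,000.

Winona: £265,000; Una: £265,000; Callum: £265,000; Ruthie: £795,000; Adaeze: £795,000; Valentina: £2,385,000; Freya: £2,385,000; Marisol: £795,000; Soraya: £795,000; Zofia: £795,000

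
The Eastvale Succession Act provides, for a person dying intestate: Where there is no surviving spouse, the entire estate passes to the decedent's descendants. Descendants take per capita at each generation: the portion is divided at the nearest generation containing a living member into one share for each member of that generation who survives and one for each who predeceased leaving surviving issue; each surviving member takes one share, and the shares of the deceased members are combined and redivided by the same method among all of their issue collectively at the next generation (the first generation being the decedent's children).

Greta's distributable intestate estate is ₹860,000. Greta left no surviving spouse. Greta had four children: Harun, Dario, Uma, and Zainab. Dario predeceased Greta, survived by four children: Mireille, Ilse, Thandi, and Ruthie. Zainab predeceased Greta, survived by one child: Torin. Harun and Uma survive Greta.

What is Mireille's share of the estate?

The entire ₹860,000 passes to the descendants.
That amount (₹860,000) is divided at the children's generation into 4 shares of ₹215,000. Harun and Uma each take ₹215,000. The 2 shares of the deceased (Dario and Zainab) are combined into a pool of ₹430,000.
That pool (₹430,000) is divided at the grandchildren's generation equally among Mireille, Ilse, Thandi, Ruthie, and Torin: ₹86,000 each.

Mireille receives ₹86,000.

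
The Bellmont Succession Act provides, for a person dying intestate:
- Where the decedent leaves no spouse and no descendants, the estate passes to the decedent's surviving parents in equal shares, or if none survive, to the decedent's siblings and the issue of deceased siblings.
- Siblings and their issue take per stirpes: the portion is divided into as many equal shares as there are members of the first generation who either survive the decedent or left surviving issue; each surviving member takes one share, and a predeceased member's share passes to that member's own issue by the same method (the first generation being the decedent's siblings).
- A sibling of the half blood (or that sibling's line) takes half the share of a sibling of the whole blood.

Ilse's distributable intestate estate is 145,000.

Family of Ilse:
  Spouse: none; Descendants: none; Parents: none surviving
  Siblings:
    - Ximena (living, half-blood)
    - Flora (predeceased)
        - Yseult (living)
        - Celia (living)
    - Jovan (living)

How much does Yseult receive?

The entire 145,000 passes to the siblings and their issue.
Counting each half-blood sibling's line as half a unit, there are 5/2 units in 145,000, so one unit is 58,000. Whole-blood lines (Flora and Jovan) take 58,000 each; half-blood lines (Ximena) take 29,000 each.
Flora's share (58,000) is divided into 2 shares of 29,000: Yseult and Celia each take 29,000.

Yseult receives 29,000.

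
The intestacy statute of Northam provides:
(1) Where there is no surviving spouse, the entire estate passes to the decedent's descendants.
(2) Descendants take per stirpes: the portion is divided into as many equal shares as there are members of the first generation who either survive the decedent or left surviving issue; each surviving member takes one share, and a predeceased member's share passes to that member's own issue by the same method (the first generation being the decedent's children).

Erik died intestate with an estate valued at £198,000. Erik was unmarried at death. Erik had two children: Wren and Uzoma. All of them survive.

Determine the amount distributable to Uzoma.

The entire £198,000 passes to the descendants.
That amount (£198,000) is divided into 2 shares of £99,000: Wren and Uzoma each take £99,000.

Uzoma receives £99,000.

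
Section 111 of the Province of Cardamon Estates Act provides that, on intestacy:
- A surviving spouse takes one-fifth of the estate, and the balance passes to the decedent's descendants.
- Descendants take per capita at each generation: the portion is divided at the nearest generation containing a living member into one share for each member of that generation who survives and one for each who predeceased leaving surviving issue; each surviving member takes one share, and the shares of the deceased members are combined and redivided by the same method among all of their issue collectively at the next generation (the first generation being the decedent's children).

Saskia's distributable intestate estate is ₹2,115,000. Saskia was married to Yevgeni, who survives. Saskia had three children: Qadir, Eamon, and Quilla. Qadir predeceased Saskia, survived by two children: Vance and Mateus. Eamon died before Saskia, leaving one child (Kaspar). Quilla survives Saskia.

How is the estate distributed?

Yevgeni takes one-fifth of ₹2,115,000 = ₹423,000. The remaining ₹1,692,000 passes to the descendants.
The descendants' portion (₹1,692,000) is divided at the children's generation into 3 shares of ₹564,000. Quilla takes ₹564,000. The 2 shares of the deceased (Qadir and Eamon) are combined into a pool of ₹1,128,000.
That pool (₹1,128,000) is divided at the grandchildren's generation equally among Vance, Mateus, and Kaspar: ₹376,000 each.

Yevgeni: ₹423,000; Vance: ₹376,000; Mateus: ₹376,000; Kaspar: ₹376,000; Quilla: ₹564,000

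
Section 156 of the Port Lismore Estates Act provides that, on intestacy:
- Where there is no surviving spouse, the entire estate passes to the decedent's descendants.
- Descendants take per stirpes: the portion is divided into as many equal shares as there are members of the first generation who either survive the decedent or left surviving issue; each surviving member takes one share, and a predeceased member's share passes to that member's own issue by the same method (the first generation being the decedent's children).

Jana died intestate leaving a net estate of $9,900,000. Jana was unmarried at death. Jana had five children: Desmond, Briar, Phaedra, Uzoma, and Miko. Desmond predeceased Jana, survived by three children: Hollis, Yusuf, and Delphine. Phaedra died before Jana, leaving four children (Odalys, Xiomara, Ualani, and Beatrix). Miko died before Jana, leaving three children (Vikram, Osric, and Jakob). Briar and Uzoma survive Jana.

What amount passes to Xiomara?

The entire $9,900,000 passes to the descendants.
That amount ($9,900,000) is divided into 5 shares of $1,980,000: Briar and Uzoma each take $1,980,000; Desmond's $1,980,000 share passes to Desmond's issue; Phaedra's $1,980,000 share passes to Phaedra's issue; Miko's $1,980,000 share passes to Miko's issue.
Desmond's share ($1,980,000) is divided into 3 shares of $660,000: Hollis, Yusuf, and Delphine each take $660,000.
Phaedra's share ($1,980,000) is divided into 4 shares of $495,000: Odalys, Xiomara, Ualani, and Beatrix each take $495,000.
Miko's share ($1,980,000) is divided into 3 shares of $660,000: Vikram, Osric, and Jakob each take $660,000.

Xiomara receives $495,000.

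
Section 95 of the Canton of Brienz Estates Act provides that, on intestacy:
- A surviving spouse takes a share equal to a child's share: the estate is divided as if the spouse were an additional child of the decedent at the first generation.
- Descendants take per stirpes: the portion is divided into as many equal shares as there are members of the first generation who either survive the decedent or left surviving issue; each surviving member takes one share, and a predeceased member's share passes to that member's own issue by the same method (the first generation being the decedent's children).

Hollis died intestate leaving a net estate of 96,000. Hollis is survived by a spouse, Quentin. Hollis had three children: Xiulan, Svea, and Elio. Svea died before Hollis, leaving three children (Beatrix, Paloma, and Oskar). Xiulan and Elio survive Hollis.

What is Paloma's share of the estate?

Paloma receives 8,000.

The spouse counts as an additional share at the children's level, so there are 4 primary shares of 24,000. Quentin takes one such share (24,000).
The children's combined portion (72,000) is divided into 3 shares of 24,000: Xiulan and Elio each take 24,000; Svea's 24,000 share passes to Svea's issue.
Svea's share (24,000) is divided into 3 shares of 8,000: Beatrix, Paloma, and Oskar each take 8,000.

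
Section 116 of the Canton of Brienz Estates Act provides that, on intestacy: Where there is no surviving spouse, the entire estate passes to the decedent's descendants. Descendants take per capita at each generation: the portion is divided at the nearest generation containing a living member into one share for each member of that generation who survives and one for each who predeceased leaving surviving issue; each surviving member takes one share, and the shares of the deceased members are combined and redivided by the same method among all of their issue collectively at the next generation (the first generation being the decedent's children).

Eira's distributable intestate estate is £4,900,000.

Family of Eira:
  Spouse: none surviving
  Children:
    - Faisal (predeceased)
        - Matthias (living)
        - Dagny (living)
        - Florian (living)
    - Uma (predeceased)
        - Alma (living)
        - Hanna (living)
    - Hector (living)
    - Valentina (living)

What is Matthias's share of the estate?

Matthias receives £490,000.

The entire £4,900,000 passes to the descendants.
That amount (£4,900,000) is divided at the children's generation into 4 shares of £1,225,000. Hector and Valentina each take £1,225,000. The 2 shares of the deceased (Faisal and Uma) are combined into a pool of £2,450,000.
That pool (£2,450,000) is divided at the grandchildren's generation equally among Matthias, Dagny, Florian, Alma, and Hanna: £490,000 each.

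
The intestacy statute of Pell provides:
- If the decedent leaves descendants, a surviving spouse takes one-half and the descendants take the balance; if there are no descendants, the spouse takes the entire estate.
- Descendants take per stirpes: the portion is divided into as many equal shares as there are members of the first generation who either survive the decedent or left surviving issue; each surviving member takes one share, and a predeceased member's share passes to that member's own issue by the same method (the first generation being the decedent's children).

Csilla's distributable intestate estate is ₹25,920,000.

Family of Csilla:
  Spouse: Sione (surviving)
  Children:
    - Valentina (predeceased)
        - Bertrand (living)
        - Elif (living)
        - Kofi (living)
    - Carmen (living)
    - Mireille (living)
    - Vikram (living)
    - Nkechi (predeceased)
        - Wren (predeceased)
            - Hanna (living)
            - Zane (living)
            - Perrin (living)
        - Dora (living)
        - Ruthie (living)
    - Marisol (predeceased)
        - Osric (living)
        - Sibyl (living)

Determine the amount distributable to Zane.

Sione takes one-half of ₹25,920,000 = ₹12,960,000. The remaining ₹12,960,000 passes to the descendants.
The descendants' portion (₹12,960,000) is divided into 6 shares of ₹2,160,000: Carmen, Mireille, and Vikram each take ₹2,160,000; Valentina's ₹2,160,000 share passes to Valentina's issue; Nkechi's ₹2,160,000 share passes to Nkechi's issue; Marisol's ₹2,160,000 share passes to Marisol's issue.
Valentina's share (₹2,160,000) is divided into 3 shares of ₹720,000: Bertrand, Elif, and Kofi each take ₹720,000.
Nkechi's share (₹2,160,000) is divided into 3 shares of ₹720,000: Dora and Ruthie each take ₹720,000; Wren's ₹720,000 share passes to Wren's issue.
Wren's share (₹720,000) is divided into 3 shares of ₹240,000: Hanna, Zane, and Perrin each take ₹240,000.
Marisol's share (₹2,160,000) is divided into 2 shares of ₹1,080,000: Osric and Sibyl each take ₹1,080,000.

Zane receives ₹240,000.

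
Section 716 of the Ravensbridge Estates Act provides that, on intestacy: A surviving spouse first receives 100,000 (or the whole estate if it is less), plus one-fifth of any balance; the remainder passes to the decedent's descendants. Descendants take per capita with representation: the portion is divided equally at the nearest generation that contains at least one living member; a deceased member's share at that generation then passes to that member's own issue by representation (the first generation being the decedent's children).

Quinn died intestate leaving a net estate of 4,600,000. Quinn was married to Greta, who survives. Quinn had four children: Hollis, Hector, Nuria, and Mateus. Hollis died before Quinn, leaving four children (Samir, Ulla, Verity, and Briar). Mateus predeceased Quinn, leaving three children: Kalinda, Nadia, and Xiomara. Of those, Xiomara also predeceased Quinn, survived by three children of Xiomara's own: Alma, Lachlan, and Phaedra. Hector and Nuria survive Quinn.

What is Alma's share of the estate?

Alma receives 100,000.

Greta first takes 100,000, leaving a balance of 4,500,000. Greta then takes one-fifth of the balance (900,000), for a total of 1,000,000. The remaining 3,600,000 passes to the descendants.
The descendants' portion (3,600,000) is divided into 4 shares of 900,000: Hector and Nuria each take 900,000; Hollis's 900,000 share passes to Hollis's issue; Mateus's 900,000 share passes to Mateus's issue.
Hollis's share (900,000) is divided into 4 shares of 225,000: Samir, Ulla, Verity, and Briar each take 225,000.
Mateus's share (900,000) is divided into 3 shares of 300,000: Kalinda and Nadia each take 300,000; Xiomara's 300,000 share passes to Xiomara's issue.
Xiomara's share (300,000) is divided into 3 shares of 100,000: Alma, Lachlan, and Phaedra each take 100,000.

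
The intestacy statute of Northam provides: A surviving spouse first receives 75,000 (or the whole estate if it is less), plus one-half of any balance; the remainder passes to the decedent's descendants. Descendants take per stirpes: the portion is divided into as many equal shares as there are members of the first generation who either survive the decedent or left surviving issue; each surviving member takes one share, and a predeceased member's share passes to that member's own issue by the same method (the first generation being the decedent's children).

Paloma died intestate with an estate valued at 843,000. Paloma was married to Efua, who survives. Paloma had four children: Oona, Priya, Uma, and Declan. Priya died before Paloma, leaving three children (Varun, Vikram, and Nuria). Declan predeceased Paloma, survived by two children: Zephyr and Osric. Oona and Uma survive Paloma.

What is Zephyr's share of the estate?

Efua first takes 75,000, leaving a balance of 768,000. Efua then takes one-half of the balance (384,000), for a total of 459,000. The remaining 384,000 passes to the descendants.
The descendants' portion (384,000) is divided into 4 shares of 96,000: Oona and Uma each take 96,000; Priya's 96,000 share passes to Priya's issue; Declan's 96,000 share passes to Declan's issue.
Priya's share (96,000) is divided into 3 shares of 32,000: Varun, Vikram, and Nuria each take 32,000.
Declan's share (96,000) is divided into 2 shares of 48,000: Zephyr and Osric each take 48,000.

Zephyr receives 48,000.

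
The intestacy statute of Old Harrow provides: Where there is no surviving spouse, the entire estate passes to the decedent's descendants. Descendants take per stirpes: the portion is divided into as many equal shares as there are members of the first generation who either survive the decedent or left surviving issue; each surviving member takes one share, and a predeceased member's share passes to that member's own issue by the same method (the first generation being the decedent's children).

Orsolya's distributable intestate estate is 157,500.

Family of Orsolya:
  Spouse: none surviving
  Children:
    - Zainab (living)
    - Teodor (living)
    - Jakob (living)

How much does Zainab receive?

The entire 157,500 passes to the descendants.
That amount (157,500) is divided into 3 shares of 52,500: Zainab, Teodor, and Jakob each take 52,500.

Zainab receives 52,500.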